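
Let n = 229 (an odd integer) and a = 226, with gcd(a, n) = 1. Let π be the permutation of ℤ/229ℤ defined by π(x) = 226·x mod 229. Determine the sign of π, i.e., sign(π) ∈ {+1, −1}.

Orbit of 80 under x↦226x: [80, 218, 33, 130, 68, 25, 154]… (length divides ord_229(226)).
Cycle lengths of π_226 on ℤ/229ℤ: [114, 114, 1]; 3 cycles in total.
sign(π) = (−1)^{n − #cycles} = (−1)^{229−3} = (−1)^226 = +1.

+1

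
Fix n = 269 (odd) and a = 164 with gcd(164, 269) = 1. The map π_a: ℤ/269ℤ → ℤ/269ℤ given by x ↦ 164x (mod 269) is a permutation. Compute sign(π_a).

+1

Trace 9: π^k(9) = [9, 131, 233, 14, 144, 213, 231] for k=0..6.
Cycle type of π: 134×2 + 1; total 3 cycles.
3 cycles on 269: each ℓ→(−1)^(ℓ−1), product (−1)^266 = +1.
Zolotarev: (164|269) = +1, matching the cycle-count sign.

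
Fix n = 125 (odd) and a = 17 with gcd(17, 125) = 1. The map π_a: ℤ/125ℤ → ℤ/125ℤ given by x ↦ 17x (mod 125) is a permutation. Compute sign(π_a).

Start at x=83: 83 → 36 → 112 → 29 → 118 → 6 → 102 → … (one orbit).
Cycle lengths of π_17 on ℤ/125ℤ: [100, 20, 4, 1]; 4 cycles in total.
125 − 4 = 121 transpositions; sign(π) = (−1)^121 = -1.
(17|125)_J = -1 (Zolotarev's lemma cross-check).

-1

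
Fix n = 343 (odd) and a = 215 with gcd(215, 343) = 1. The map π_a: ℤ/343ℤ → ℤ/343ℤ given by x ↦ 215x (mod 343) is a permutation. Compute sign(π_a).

-1

Start at x=30: 30 → 276 → 1 → 215 → 263 → 293 → 226 → … (one orbit).
16 cycles of lengths [42, 42, 42, 42, 42, 42, 42, 6, 6, 6, 6, 6, 6, 6, 6, 1].
n − c = 343 − 16 = 327; sign = (−1)^327 = -1.
(215|343)_J = -1 (Zolotarev's lemma cross-check).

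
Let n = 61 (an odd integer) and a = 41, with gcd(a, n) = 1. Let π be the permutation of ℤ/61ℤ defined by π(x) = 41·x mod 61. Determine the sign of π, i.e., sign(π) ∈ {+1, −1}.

+1

Orbit of 60 under x↦41x: [60, 20, 27, 9, 3, 1, 41]… (length divides ord_61(41)).
7 cycles of lengths [10, 10, 10, 10, 10, 10, 1].
Σ(ℓ_i−1) = 61−7 = 54; sign = (−1)^54 = +1.
The Jacobi symbol (41|61) = +1 (Zolotarev) agrees.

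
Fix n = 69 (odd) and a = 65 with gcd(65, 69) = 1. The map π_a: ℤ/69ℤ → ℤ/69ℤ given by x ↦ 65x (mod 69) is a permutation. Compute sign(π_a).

+1

Orbit of 4 under x↦65x: [4, 53, 64, 20, 58, 44, 31]… (length divides ord_69(65)).
The orbit structure of x ↦ 65x mod 69: 5 orbits of sizes [22, 22, 22, 2, 1].
n − c = 69 − 5 = 64; sign = (−1)^64 = +1.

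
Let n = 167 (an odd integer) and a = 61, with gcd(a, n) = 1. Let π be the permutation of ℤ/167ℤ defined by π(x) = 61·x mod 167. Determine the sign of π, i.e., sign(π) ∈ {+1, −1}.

+1

Trace 24: π^k(24) = [24, 128, 126, 4, 77, 21, 112] for k=0..6.
π_61 has 3 disjoint cycles with lengths [83, 83, 1] on {0,…,166}.
167 − 3 = 164 transpositions; sign(π) = (−1)^164 = +1.
(61|167)_J = +1 (Zolotarev's lemma cross-check).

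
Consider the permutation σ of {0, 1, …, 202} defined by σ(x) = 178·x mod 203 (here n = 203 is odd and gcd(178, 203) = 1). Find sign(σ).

Trace 30: π^k(30) = [30, 62, 74, 180, 169, 38, 65] for k=0..6.
Cycle type of π: 42×4 + 14×2 + 6 + 1; total 8 cycles.
203 − 8 = 195 transpositions; sign(π) = (−1)^195 = -1.
(178|203)_J = -1 (Zolotarev's lemma cross-check).

-1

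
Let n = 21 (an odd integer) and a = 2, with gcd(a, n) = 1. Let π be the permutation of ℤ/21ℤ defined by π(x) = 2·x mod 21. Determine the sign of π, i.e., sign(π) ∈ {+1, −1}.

-1

Orbit of 11 under x↦2x: [11, 1, 2, 4, 8, 16]… (length divides ord_21(2)).
The orbit structure of x ↦ 2x mod 21: 6 orbits of sizes [6, 6, 3, 3, 2, 1].
With 6 cycles on 21 points, sign = (−1)^{21−6} = -1.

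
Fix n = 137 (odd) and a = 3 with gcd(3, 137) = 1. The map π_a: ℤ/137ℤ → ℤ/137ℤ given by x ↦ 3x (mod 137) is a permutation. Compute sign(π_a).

Trace 115: π^k(115) = [115, 71, 76, 91, 136, 134, 128] for k=0..6.
π_3 has 2 disjoint cycles with lengths [136, 1] on {0,…,136}.
sign(π) = (−1)^{n − #cycles} = (−1)^{137−2} = (−1)^135 = -1.
Zolotarev: (3|137) = -1, matching the cycle-count sign.

-1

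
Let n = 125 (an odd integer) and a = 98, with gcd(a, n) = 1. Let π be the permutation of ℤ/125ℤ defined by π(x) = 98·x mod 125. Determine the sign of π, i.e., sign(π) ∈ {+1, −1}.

-1

Trace 94: π^k(94) = [94, 87, 26, 48, 79, 117, 91] for k=0..6.
Cycle lengths of π_98 on ℤ/125ℤ: [100, 20, 4, 1]; 4 cycles in total.
n − c = 125 − 4 = 121; sign = (−1)^121 = -1.
Zolotarev: (98|125) = -1, matching the cycle-count sign.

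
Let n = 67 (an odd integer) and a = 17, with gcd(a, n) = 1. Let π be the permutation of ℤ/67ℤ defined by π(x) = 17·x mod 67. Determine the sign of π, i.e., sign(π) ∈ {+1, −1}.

+1

Orbit of 16 under x↦17x: [16, 4, 1, 17, 21, 22, 39]… (length divides ord_67(17)).
The orbit structure of x ↦ 17x mod 67: 3 orbits of sizes [33, 33, 1].
n − c = 67 − 3 = 64; sign = (−1)^64 = +1.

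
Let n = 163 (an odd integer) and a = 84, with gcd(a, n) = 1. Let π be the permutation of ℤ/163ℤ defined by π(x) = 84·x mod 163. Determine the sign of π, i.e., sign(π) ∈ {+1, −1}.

Start at x=96: 96 → 77 → 111 → 33 → 1 → 84 → 47 → … (one orbit).
3 cycles of lengths [81, 81, 1].
3 cycles on 163: each ℓ→(−1)^(ℓ−1), product (−1)^160 = +1.
The Jacobi symbol (84|163) = +1 (Zolotarev) agrees.

+1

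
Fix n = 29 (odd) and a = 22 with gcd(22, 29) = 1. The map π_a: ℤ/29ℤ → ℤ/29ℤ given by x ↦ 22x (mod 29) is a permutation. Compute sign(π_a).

Trace 25: π^k(25) = [25, 28, 7, 9, 24, 6, 16] for k=0..6.
Cycle type of π: 14×2 + 1; total 3 cycles.
With 3 cycles on 29 points, sign = (−1)^{29−3} = +1.

+1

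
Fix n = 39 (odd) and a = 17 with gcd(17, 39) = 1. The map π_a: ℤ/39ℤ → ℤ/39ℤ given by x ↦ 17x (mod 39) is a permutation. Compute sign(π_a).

-1

Orbit of 23 under x↦17x: [23, 1, 17, 16, 38, 22]… (length divides ord_39(17)).
The orbit structure of x ↦ 17x mod 39: 8 orbits of sizes [6, 6, 6, 6, 6, 6, 2, 1].
sign(π) = (−1)^{n − #cycles} = (−1)^{39−8} = (−1)^31 = -1.
(17|39)_J = -1 (Zolotarev's lemma cross-check).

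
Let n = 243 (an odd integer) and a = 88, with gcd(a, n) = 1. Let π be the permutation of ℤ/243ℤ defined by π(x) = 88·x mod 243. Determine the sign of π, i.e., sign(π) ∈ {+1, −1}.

Start at x=40: 40 → 118 → 178 → 112 → 136 → 61 → 22 → … (one orbit).
Cycle type of π: 81×2 + 27×2 + 9×2 + 3×2 + 1×3; total 11 cycles.
n − c = 243 − 11 = 232; sign = (−1)^232 = +1.

+1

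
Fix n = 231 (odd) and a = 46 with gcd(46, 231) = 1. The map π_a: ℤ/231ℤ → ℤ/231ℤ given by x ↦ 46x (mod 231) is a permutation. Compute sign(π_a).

Orbit of 85 under x↦46x: [85, 214, 142, 64, 172, 58, 127]… (length divides ord_231(46)).
18 cycles of lengths [30, 30, 30, 30, 30, 30, 10, 10, 10, 3, 3, 3, 3, 3, 3, 1, 1, 1].
sign(π) = (−1)^{n − #cycles} = (−1)^{231−18} = (−1)^213 = -1.
Zolotarev: (46|231) = -1, matching the cycle-count sign.

-1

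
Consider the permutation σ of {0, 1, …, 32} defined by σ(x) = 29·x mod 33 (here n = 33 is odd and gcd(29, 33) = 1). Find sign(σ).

+1

Start at x=1: 1 → 29 → 16 → 2 → 25 → 32 → 4 → … (one orbit).
Cycle type of π: 10×3 + 2 + 1; total 5 cycles.
Σ(ℓ_i−1) = 33−5 = 28; sign = (−1)^28 = +1.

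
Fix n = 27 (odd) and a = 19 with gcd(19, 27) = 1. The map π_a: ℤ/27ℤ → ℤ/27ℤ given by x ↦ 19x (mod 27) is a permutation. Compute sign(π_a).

Orbit of 10 under x↦19x: [10, 1, 19]… (length divides ord_27(19)).
π_19 has 15 disjoint cycles with lengths [3, 3, 3, 3, 3, 3, 1, 1, 1, 1, 1, 1, 1, 1, 1] on {0,…,26}.
With 15 cycles on 27 points, sign = (−1)^{27−15} = +1.

+1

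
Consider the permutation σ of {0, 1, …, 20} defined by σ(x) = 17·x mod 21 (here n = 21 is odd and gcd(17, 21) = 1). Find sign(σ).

Start at x=1: 1 → 17 → 16 → 20 → 4 → 5 → 1 (one orbit).
Cycle type of π: 6×3 + 2 + 1; total 5 cycles.
sign(π) = (−1)^{n − #cycles} = (−1)^{21−5} = (−1)^16 = +1.
Via Zolotarev, sign(π_{17}) = (17|21) = +1.

+1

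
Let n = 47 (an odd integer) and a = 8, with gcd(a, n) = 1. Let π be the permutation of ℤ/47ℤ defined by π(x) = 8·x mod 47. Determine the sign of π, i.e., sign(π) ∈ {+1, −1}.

Orbit of 7 under x↦8x: [7, 9, 25, 12, 2, 16, 34]… (length divides ord_47(8)).
Decompose π into cycles: lengths [23, 23, 1] (3 cycles, including the fixed point 0).
n − c = 47 − 3 = 44; sign = (−1)^44 = +1.

+1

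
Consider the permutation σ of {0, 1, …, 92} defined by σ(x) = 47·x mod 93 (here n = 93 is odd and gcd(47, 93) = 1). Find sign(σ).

-1

Start at x=35: 35 → 64 → 32 → 16 → 8 → 4 → 2 → … (one orbit).
π_47 has 14 disjoint cycles with lengths [10, 10, 10, 10, 10, 10, 5, 5, 5, 5, 5, 5, 2, 1] on {0,…,92}.
n − c = 93 − 14 = 79; sign = (−1)^79 = -1.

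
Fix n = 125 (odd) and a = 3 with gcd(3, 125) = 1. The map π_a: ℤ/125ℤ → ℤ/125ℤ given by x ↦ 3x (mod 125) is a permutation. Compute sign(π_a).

Start at x=47: 47 → 16 → 48 → 19 → 57 → 46 → 13 → … (one orbit).
The orbit structure of x ↦ 3x mod 125: 4 orbits of sizes [100, 20, 4, 1].
sign(π) = (−1)^{n − #cycles} = (−1)^{125−4} = (−1)^121 = -1.
(3|125)_J = -1 (Zolotarev's lemma cross-check).

-1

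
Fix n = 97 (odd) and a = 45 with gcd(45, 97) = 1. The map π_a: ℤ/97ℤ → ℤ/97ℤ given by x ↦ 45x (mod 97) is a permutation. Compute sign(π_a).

Trace 77: π^k(77) = [77, 70, 46, 33, 30, 89, 28] for k=0..6.
Cycle type of π: 32×3 + 1; total 4 cycles.
sign(π) = (−1)^{n − #cycles} = (−1)^{97−4} = (−1)^93 = -1.
Check: (45/97) = -1 by Zolotarev.

-1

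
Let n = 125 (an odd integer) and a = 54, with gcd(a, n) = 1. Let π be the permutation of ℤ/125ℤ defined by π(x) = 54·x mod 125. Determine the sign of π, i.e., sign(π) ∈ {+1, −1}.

Trace 34: π^k(34) = [34, 86, 19, 26, 29, 66, 64] for k=0..6.
Cycle lengths of π_54 on ℤ/125ℤ: [50, 50, 10, 10, 2, 2, 1]; 7 cycles in total.
sign(π) = (−1)^{n − #cycles} = (−1)^{125−7} = (−1)^118 = +1.

+1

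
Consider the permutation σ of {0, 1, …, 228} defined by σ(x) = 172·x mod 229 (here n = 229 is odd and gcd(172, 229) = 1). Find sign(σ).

+1

Trace 11: π^k(11) = [11, 60, 15, 61, 187, 104, 26] for k=0..6.
The orbit structure of x ↦ 172x mod 229: 7 orbits of sizes [38, 38, 38, 38, 38, 38, 1].
7 cycles on 229: each ℓ→(−1)^(ℓ−1), product (−1)^222 = +1.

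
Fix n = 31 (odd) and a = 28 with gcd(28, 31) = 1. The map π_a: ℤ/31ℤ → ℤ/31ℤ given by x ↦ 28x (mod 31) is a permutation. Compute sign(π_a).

+1

Orbit of 4 under x↦28x: [4, 19, 5, 16, 14, 20, 2]… (length divides ord_31(28)).
The orbit structure of x ↦ 28x mod 31: 3 orbits of sizes [15, 15, 1].
sign(π) = (−1)^{n − #cycles} = (−1)^{31−3} = (−1)^28 = +1.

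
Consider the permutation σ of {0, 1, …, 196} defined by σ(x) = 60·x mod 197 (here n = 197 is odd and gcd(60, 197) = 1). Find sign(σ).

+1

Trace 49: π^k(49) = [49, 182, 85, 175, 59, 191, 34] for k=0..6.
π_60 has 5 disjoint cycles with lengths [49, 49, 49, 49, 1] on {0,…,196}.
Σ(ℓ_i−1) = 197−5 = 192; sign = (−1)^192 = +1.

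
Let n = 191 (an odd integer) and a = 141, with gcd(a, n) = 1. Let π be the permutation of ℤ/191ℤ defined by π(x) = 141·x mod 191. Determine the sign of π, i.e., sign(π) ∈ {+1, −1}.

-1

Orbit of 40 under x↦141x: [40, 101, 107, 189, 100, 157, 172]… (length divides ord_191(141)).
2 cycles of lengths [190, 1].
2 cycles on 191: each ℓ→(−1)^(ℓ−1), product (−1)^189 = -1.
Zolotarev: (141|191) = -1, matching the cycle-count sign.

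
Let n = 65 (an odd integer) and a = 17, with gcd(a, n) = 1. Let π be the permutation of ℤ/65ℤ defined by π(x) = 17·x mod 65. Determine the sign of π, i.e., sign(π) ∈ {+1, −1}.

Trace 29: π^k(29) = [29, 38, 61, 62, 14, 43, 16] for k=0..6.
Decompose π into cycles: lengths [12, 12, 12, 12, 6, 6, 4, 1] (8 cycles, including the fixed point 0).
With 8 cycles on 65 points, sign = (−1)^{65−8} = -1.
The Jacobi symbol (17|65) = -1 (Zolotarev) agrees.

-1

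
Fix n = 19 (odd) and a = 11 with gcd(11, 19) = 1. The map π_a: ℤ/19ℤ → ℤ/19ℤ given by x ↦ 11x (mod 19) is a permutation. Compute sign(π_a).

+1

Orbit of 11 under x↦11x: [11, 7, 1]… (length divides ord_19(11)).
Cycle type of π: 3×6 + 1; total 7 cycles.
Σ(ℓ_i−1) = 19−7 = 12; sign = (−1)^12 = +1.
Check: (11/19) = +1 by Zolotarev.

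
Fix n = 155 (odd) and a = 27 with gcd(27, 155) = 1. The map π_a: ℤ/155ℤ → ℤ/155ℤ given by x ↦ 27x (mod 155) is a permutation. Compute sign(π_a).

+1

Start at x=23: 23 → 1 → 27 → 109 → 153 → 101 → 92 → … (one orbit).
Cycle type of π: 20×6 + 10×3 + 4 + 1; total 11 cycles.
sign(π) = (−1)^{n − #cycles} = (−1)^{155−11} = (−1)^144 = +1.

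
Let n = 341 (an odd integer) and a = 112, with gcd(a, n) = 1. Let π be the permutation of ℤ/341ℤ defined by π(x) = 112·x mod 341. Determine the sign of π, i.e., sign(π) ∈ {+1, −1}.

-1

Orbit of 98 under x↦112x: [98, 64, 7, 102, 171, 56, 134]… (length divides ord_341(112)).
π_112 has 14 disjoint cycles with lengths [30, 30, 30, 30, 30, 30, 30, 30, 30, 30, 15, 15, 10, 1] on {0,…,340}.
Σ(ℓ_i−1) = 341−14 = 327; sign = (−1)^327 = -1.
The Jacobi symbol (112|341) = -1 (Zolotarev) agrees.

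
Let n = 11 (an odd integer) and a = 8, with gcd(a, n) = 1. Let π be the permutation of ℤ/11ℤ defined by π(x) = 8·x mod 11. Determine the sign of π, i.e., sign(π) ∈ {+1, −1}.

-1

Trace 4: π^k(4) = [4, 10, 3, 2, 5, 7, 1] for k=0..6.
π_8 has 2 disjoint cycles with lengths [10, 1] on {0,…,10}.
Σ(ℓ_i−1) = 11−2 = 9; sign = (−1)^9 = -1.
Via Zolotarev, sign(π_{8}) = (8|11) = -1.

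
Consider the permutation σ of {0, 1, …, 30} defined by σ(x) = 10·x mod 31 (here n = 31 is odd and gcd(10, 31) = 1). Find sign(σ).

+1

Orbit of 16 under x↦10x: [16, 5, 19, 4, 9, 28, 1]… (length divides ord_31(10)).
Cycle type of π: 15×2 + 1; total 3 cycles.
31 − 3 = 28 transpositions; sign(π) = (−1)^28 = +1.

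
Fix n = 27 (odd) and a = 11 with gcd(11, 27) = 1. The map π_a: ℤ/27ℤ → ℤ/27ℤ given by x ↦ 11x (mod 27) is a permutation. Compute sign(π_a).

-1

Start at x=25: 25 → 5 → 1 → 11 → 13 → 8 → 7 → … (one orbit).
Cycle lengths of π_11 on ℤ/27ℤ: [18, 6, 2, 1]; 4 cycles in total.
27 − 4 = 23 transpositions; sign(π) = (−1)^23 = -1.
(11|27)_J = -1 (Zolotarev's lemma cross-check).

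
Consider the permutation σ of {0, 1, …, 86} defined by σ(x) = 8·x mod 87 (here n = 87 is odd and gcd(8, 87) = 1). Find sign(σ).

+1

Trace 56: π^k(56) = [56, 13, 17, 49, 44, 4, 32] for k=0..6.
Cycle lengths of π_8 on ℤ/87ℤ: [28, 28, 28, 2, 1]; 5 cycles in total.
With 5 cycles on 87 points, sign = (−1)^{87−5} = +1.
Zolotarev: (8|87) = +1, matching the cycle-count sign.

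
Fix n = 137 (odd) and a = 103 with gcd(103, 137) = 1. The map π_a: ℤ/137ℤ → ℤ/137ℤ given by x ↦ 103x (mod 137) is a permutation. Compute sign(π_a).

Start at x=14: 14 → 72 → 18 → 73 → 121 → 133 → 136 → … (one orbit).
Cycle lengths of π_103 on ℤ/137ℤ: [34, 34, 34, 34, 1]; 5 cycles in total.
n − c = 137 − 5 = 132; sign = (−1)^132 = +1.

+1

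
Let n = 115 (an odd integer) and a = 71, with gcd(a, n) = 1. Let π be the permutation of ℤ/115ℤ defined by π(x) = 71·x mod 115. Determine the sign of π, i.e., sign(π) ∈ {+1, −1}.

Trace 31: π^k(31) = [31, 16, 101, 41, 36, 26, 6] for k=0..6.
Cycle type of π: 11×10 + 1×5; total 15 cycles.
sign(π) = (−1)^{n − #cycles} = (−1)^{115−15} = (−1)^100 = +1.
Check: (71/115) = +1 by Zolotarev.

+1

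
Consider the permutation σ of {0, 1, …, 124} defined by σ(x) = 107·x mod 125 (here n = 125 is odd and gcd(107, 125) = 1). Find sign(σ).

-1

Orbit of 99 under x↦107x: [99, 93, 76, 7, 124, 18, 51]… (length divides ord_125(107)).
12 cycles of lengths [20, 20, 20, 20, 20, 4, 4, 4, 4, 4, 4, 1].
n − c = 125 − 12 = 113; sign = (−1)^113 = -1.
(107|125)_J = -1 (Zolotarev's lemma cross-check).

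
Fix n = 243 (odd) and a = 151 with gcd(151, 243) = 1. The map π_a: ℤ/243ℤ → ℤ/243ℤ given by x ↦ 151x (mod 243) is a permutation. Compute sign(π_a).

Orbit of 76 under x↦151x: [76, 55, 43, 175, 181, 115, 112]… (length divides ord_243(151)).
Cycle lengths of π_151 on ℤ/243ℤ: [81, 81, 27, 27, 9, 9, 3, 3, 1, 1, 1]; 11 cycles in total.
With 11 cycles on 243 points, sign = (−1)^{243−11} = +1.
Check: (151/243) = +1 by Zolotarev.

+1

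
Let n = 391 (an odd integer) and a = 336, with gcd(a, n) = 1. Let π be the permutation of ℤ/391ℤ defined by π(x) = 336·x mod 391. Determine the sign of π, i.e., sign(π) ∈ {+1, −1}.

-1

Start at x=118: 118 → 157 → 358 → 251 → 271 → 344 → 239 → … (one orbit).
Cycle lengths of π_336 on ℤ/391ℤ: [44, 44, 44, 44, 44, 44, 44, 44, 22, 4, 4, 4, 4, 1]; 14 cycles in total.
n − c = 391 − 14 = 377; sign = (−1)^377 = -1.
The Jacobi symbol (336|391) = -1 (Zolotarev) agrees.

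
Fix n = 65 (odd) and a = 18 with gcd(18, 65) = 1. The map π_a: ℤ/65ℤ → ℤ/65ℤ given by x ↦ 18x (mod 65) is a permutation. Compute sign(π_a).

Start at x=1: 1 → 18 → 64 → 47 → 1 (one orbit).
Cycle lengths of π_18 on ℤ/65ℤ: [4, 4, 4, 4, 4, 4, 4, 4, 4, 4, 4, 4, 4, 4, 4, 4, 1]; 17 cycles in total.
Σ(ℓ_i−1) = 65−17 = 48; sign = (−1)^48 = +1.

+1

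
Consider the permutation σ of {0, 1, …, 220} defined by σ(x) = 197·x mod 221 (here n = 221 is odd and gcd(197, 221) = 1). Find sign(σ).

+1

Start at x=58: 58 → 155 → 37 → 217 → 96 → 127 → 46 → … (one orbit).
7 cycles of lengths [48, 48, 48, 48, 16, 12, 1].
With 7 cycles on 221 points, sign = (−1)^{221−7} = +1.
The Jacobi symbol (197|221) = +1 (Zolotarev) agrees.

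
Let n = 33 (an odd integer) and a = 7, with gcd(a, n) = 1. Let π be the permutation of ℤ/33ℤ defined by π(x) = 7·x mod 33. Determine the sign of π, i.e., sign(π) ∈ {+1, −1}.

-1

Orbit of 25 under x↦7x: [25, 10, 4, 28, 31, 19, 1]… (length divides ord_33(7)).
The orbit structure of x ↦ 7x mod 33: 6 orbits of sizes [10, 10, 10, 1, 1, 1].
6 cycles on 33: each ℓ→(−1)^(ℓ−1), product (−1)^27 = -1.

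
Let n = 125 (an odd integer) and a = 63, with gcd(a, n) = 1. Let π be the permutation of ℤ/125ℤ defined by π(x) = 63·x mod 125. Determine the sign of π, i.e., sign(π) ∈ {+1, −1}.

-1

Orbit of 118 under x↦63x: [118, 59, 92, 46, 23, 74, 37]… (length divides ord_125(63)).
Decompose π into cycles: lengths [100, 20, 4, 1] (4 cycles, including the fixed point 0).
4 cycles on 125: each ℓ→(−1)^(ℓ−1), product (−1)^121 = -1.
Via Zolotarev, sign(π_{63}) = (63|125) = -1.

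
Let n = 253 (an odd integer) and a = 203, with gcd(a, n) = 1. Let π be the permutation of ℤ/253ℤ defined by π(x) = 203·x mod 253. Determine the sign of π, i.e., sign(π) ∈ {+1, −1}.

Start at x=103: 103 → 163 → 199 → 170 → 102 → 213 → 229 → … (one orbit).
The orbit structure of x ↦ 203x mod 253: 6 orbits of sizes [110, 110, 22, 5, 5, 1].
sign(π) = (−1)^{n − #cycles} = (−1)^{253−6} = (−1)^247 = -1.
Via Zolotarev, sign(π_{203}) = (203|253) = -1.

-1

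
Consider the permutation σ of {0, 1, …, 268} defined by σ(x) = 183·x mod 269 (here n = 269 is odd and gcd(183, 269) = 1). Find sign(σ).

-1

Start at x=245: 245 → 181 → 36 → 132 → 215 → 71 → 81 → … (one orbit).
π_183 has 2 disjoint cycles with lengths [268, 1] on {0,…,268}.
Σ(ℓ_i−1) = 269−2 = 267; sign = (−1)^267 = -1.
(183|269)_J = -1 (Zolotarev's lemma cross-check).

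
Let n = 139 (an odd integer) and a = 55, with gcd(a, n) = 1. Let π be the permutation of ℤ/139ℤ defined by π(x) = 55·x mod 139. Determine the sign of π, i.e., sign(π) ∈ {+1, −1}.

Orbit of 80 under x↦55x: [80, 91, 1, 55, 106, 131, 116]… (length divides ord_139(55)).
The orbit structure of x ↦ 55x mod 139: 7 orbits of sizes [23, 23, 23, 23, 23, 23, 1].
Σ(ℓ_i−1) = 139−7 = 132; sign = (−1)^132 = +1.

+1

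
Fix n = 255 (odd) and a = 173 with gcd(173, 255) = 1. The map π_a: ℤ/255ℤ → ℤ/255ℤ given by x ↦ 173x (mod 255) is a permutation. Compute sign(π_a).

Orbit of 62 under x↦173x: [62, 16, 218, 229, 92, 106, 233]… (length divides ord_255(173)).
The orbit structure of x ↦ 173x mod 255: 20 orbits of sizes [16, 16, 16, 16, 16, 16, 16, 16, 16, 16, 16, 16, 16, 16, 16, 4, 4, 4, 2, 1].
With 20 cycles on 255 points, sign = (−1)^{255−20} = -1.
(173|255)_J = -1 (Zolotarev's lemma cross-check).

-1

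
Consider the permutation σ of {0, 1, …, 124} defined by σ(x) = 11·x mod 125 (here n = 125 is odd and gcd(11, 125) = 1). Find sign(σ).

Start at x=71: 71 → 31 → 91 → 1 → 11 → 121 → 81 → … (one orbit).
Cycle type of π: 25×4 + 5×4 + 1×5; total 13 cycles.
With 13 cycles on 125 points, sign = (−1)^{125−13} = +1.

+1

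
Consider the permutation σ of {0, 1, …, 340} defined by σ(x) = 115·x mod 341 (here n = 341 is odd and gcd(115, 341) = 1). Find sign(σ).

-1

Orbit of 317 under x↦115x: [317, 309, 71, 322, 202, 42, 56]… (length divides ord_341(115)).
π_115 has 14 disjoint cycles with lengths [30, 30, 30, 30, 30, 30, 30, 30, 30, 30, 30, 5, 5, 1] on {0,…,340}.
341 − 14 = 327 transpositions; sign(π) = (−1)^327 = -1.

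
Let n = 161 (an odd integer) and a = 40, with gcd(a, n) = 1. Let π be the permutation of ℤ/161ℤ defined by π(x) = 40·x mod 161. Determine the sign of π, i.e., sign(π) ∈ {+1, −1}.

+1

Orbit of 71 under x↦40x: [71, 103, 95, 97, 16, 157, 1]… (length divides ord_161(40)).
Cycle type of π: 66×2 + 22 + 6 + 1; total 5 cycles.
Σ(ℓ_i−1) = 161−5 = 156; sign = (−1)^156 = +1.
Zolotarev: (40|161) = +1, matching the cycle-count sign.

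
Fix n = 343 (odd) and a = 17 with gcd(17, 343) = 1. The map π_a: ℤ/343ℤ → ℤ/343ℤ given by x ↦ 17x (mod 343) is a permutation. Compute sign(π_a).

-1

Trace 52: π^k(52) = [52, 198, 279, 284, 26, 99, 311] for k=0..6.
Cycle lengths of π_17 on ℤ/343ℤ: [294, 42, 6, 1]; 4 cycles in total.
Σ(ℓ_i−1) = 343−4 = 339; sign = (−1)^339 = -1.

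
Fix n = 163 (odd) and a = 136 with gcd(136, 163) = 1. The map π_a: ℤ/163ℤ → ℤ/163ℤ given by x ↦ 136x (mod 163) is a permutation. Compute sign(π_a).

Trace 140: π^k(140) = [140, 132, 22, 58, 64, 65, 38] for k=0..6.
π_136 has 7 disjoint cycles with lengths [27, 27, 27, 27, 27, 27, 1] on {0,…,162}.
7 cycles on 163: each ℓ→(−1)^(ℓ−1), product (−1)^156 = +1.
The Jacobi symbol (136|163) = +1 (Zolotarev) agrees.

+1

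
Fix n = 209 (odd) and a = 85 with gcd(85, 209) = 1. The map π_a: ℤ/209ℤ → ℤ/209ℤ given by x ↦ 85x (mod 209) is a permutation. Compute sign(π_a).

-1

Start at x=30: 30 → 42 → 17 → 191 → 142 → 157 → 178 → … (one orbit).
Cycle lengths of π_85 on ℤ/209ℤ: [90, 90, 10, 9, 9, 1]; 6 cycles in total.
209 − 6 = 203 transpositions; sign(π) = (−1)^203 = -1.
Check: (85/209) = -1 by Zolotarev.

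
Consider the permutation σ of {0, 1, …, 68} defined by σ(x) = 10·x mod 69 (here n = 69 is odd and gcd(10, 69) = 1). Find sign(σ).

Start at x=1: 1 → 10 → 31 → 34 → 64 → 19 → 52 → … (one orbit).
The orbit structure of x ↦ 10x mod 69: 6 orbits of sizes [22, 22, 22, 1, 1, 1].
sign(π) = (−1)^{n − #cycles} = (−1)^{69−6} = (−1)^63 = -1.
(10|69)_J = -1 (Zolotarev's lemma cross-check).

-1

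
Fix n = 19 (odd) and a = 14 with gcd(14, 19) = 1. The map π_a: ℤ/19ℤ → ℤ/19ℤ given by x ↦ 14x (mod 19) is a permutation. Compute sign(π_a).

Orbit of 6 under x↦14x: [6, 8, 17, 10, 7, 3, 4]… (length divides ord_19(14)).
Cycle type of π: 18 + 1; total 2 cycles.
Σ(ℓ_i−1) = 19−2 = 17; sign = (−1)^17 = -1.
(14|19)_J = -1 (Zolotarev's lemma cross-check).

-1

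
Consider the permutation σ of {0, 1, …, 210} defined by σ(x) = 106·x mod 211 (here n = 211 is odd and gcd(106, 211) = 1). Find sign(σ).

-1

Orbit of 11 under x↦106x: [11, 111, 161, 186, 93, 152, 76]… (length divides ord_211(106)).
π_106 has 2 disjoint cycles with lengths [210, 1] on {0,…,210}.
211 − 2 = 209 transpositions; sign(π) = (−1)^209 = -1.
Check: (106/211) = -1 by Zolotarev.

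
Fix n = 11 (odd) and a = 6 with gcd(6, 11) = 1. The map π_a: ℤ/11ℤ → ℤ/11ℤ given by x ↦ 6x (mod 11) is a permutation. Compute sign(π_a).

Start at x=3: 3 → 7 → 9 → 10 → 5 → 8 → 4 → … (one orbit).
Cycle lengths of π_6 on ℤ/11ℤ: [10, 1]; 2 cycles in total.
Σ(ℓ_i−1) = 11−2 = 9; sign = (−1)^9 = -1.
The Jacobi symbol (6|11) = -1 (Zolotarev) agrees.

-1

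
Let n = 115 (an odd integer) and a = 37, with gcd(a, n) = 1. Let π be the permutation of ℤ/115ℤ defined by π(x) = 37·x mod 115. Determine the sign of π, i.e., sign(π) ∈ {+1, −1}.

+1

Trace 41: π^k(41) = [41, 22, 9, 103, 16, 17, 54] for k=0..6.
5 cycles of lengths [44, 44, 22, 4, 1].
sign(π) = (−1)^{n − #cycles} = (−1)^{115−5} = (−1)^110 = +1.
Check: (37/115) = +1 by Zolotarev.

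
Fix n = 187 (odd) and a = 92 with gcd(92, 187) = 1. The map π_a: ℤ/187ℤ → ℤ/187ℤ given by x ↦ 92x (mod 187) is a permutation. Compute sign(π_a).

-1

Trace 80: π^k(80) = [80, 67, 180, 104, 31, 47, 23] for k=0..6.
The orbit structure of x ↦ 92x mod 187: 6 orbits of sizes [80, 80, 16, 5, 5, 1].
187 − 6 = 181 transpositions; sign(π) = (−1)^181 = -1.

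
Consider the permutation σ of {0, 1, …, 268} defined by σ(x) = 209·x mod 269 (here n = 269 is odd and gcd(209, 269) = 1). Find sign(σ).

-1

Start at x=43: 43 → 110 → 125 → 32 → 232 → 68 → 224 → … (one orbit).
Cycle lengths of π_209 on ℤ/269ℤ: [268, 1]; 2 cycles in total.
2 cycles on 269: each ℓ→(−1)^(ℓ−1), product (−1)^267 = -1.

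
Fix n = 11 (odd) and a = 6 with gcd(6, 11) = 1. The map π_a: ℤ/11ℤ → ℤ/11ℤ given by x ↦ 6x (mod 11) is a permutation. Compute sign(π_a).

Start at x=6: 6 → 3 → 7 → 9 → 10 → 5 → 8 → … (one orbit).
Decompose π into cycles: lengths [10, 1] (2 cycles, including the fixed point 0).
n − c = 11 − 2 = 9; sign = (−1)^9 = -1.
Via Zolotarev, sign(π_{6}) = (6|11) = -1.

-1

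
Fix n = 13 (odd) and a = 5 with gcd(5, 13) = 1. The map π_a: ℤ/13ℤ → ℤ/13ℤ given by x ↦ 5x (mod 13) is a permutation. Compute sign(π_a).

Start at x=8: 8 → 1 → 5 → 12 → 8 (one orbit).
Cycle type of π: 4×3 + 1; total 4 cycles.
4 cycles on 13: each ℓ→(−1)^(ℓ−1), product (−1)^9 = -1.

-1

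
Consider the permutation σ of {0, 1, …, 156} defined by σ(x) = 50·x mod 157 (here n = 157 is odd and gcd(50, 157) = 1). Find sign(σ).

Orbit of 22 under x↦50x: [22, 1, 50, 145, 28, 144, 135]… (length divides ord_157(50)).
The orbit structure of x ↦ 50x mod 157: 14 orbits of sizes [12, 12, 12, 12, 12, 12, 12, 12, 12, 12, 12, 12, 12, 1].
14 cycles on 157: each ℓ→(−1)^(ℓ−1), product (−1)^143 = -1.
Via Zolotarev, sign(π_{50}) = (50|157) = -1.

-1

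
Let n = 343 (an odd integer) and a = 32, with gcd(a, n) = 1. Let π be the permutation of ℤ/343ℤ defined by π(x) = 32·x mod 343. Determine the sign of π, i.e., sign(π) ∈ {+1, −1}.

Orbit of 60 under x↦32x: [60, 205, 43, 4, 128, 323, 46]… (length divides ord_343(32)).
Cycle lengths of π_32 on ℤ/343ℤ: [147, 147, 21, 21, 3, 3, 1]; 7 cycles in total.
343 − 7 = 336 transpositions; sign(π) = (−1)^336 = +1.

+1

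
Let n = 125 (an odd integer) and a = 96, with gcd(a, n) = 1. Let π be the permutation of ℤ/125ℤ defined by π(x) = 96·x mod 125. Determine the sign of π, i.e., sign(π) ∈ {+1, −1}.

+1

Trace 101: π^k(101) = [101, 71, 66, 86, 6, 76, 46] for k=0..6.
Cycle lengths of π_96 on ℤ/125ℤ: [25, 25, 25, 25, 5, 5, 5, 5, 1, 1, 1, 1, 1]; 13 cycles in total.
Σ(ℓ_i−1) = 125−13 = 112; sign = (−1)^112 = +1.
(96|125)_J = +1 (Zolotarev's lemma cross-check).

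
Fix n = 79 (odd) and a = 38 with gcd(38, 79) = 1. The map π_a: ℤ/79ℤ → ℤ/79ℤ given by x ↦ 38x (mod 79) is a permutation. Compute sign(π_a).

Orbit of 18 under x↦38x: [18, 52, 1, 38, 22, 46, 10]… (length divides ord_79(38)).
Cycle type of π: 13×6 + 1; total 7 cycles.
79 − 7 = 72 transpositions; sign(π) = (−1)^72 = +1.

+1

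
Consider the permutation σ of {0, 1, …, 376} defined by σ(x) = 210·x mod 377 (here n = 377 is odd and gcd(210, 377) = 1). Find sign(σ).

Orbit of 226 under x↦210x: [226, 335, 228, 1, 210, 368, 372]… (length divides ord_377(210)).
Cycle type of π: 84×4 + 12 + 7×4 + 1; total 10 cycles.
With 10 cycles on 377 points, sign = (−1)^{377−10} = -1.
The Jacobi symbol (210|377) = -1 (Zolotarev) agrees.

-1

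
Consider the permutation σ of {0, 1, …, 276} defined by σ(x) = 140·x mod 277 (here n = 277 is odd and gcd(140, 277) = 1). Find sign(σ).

-1

Orbit of 174 under x↦140x: [174, 261, 253, 241, 223, 196, 17]… (length divides ord_277(140)).
2 cycles of lengths [276, 1].
sign(π) = (−1)^{n − #cycles} = (−1)^{277−2} = (−1)^275 = -1.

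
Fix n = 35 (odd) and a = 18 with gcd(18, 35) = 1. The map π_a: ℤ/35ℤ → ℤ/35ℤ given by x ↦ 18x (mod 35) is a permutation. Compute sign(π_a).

Trace 9: π^k(9) = [9, 22, 11, 23, 29, 32, 16] for k=0..6.
π_18 has 6 disjoint cycles with lengths [12, 12, 4, 3, 3, 1] on {0,…,34}.
6 cycles on 35: each ℓ→(−1)^(ℓ−1), product (−1)^29 = -1.
Check: (18/35) = -1 by Zolotarev.

-1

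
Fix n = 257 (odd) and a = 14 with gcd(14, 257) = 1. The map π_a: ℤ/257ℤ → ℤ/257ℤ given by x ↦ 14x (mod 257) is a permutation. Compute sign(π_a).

Start at x=147: 147 → 2 → 28 → 135 → 91 → 246 → 103 → … (one orbit).
π_14 has 2 disjoint cycles with lengths [256, 1] on {0,…,256}.
With 2 cycles on 257 points, sign = (−1)^{257−2} = -1.

-1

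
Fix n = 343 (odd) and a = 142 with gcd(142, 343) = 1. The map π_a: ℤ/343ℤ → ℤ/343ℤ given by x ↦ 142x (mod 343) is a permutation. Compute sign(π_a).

+1

Orbit of 109 under x↦142x: [109, 43, 275, 291, 162, 23, 179]… (length divides ord_343(142)).
Cycle lengths of π_142 on ℤ/343ℤ: [147, 147, 21, 21, 3, 3, 1]; 7 cycles in total.
n − c = 343 − 7 = 336; sign = (−1)^336 = +1.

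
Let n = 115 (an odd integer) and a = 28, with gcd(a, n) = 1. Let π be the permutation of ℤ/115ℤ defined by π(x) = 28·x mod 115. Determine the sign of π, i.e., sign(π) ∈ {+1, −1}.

+1

Orbit of 6 under x↦28x: [6, 53, 104, 37, 1, 28, 94]… (length divides ord_115(28)).
Cycle lengths of π_28 on ℤ/115ℤ: [44, 44, 22, 4, 1]; 5 cycles in total.
With 5 cycles on 115 points, sign = (−1)^{115−5} = +1.
(28|115)_J = +1 (Zolotarev's lemma cross-check).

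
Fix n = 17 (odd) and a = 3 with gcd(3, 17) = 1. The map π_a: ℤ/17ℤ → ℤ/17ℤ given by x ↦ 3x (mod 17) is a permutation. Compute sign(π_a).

Trace 10: π^k(10) = [10, 13, 5, 15, 11, 16, 14] for k=0..6.
Decompose π into cycles: lengths [16, 1] (2 cycles, including the fixed point 0).
n − c = 17 − 2 = 15; sign = (−1)^15 = -1.
Via Zolotarev, sign(π_{3}) = (3|17) = -1.

-1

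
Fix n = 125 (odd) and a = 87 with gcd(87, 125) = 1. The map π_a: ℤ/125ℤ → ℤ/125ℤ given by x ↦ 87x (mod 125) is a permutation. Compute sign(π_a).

-1

Start at x=56: 56 → 122 → 114 → 43 → 116 → 92 → 4 → … (one orbit).
Cycle type of π: 100 + 20 + 4 + 1; total 4 cycles.
With 4 cycles on 125 points, sign = (−1)^{125−4} = -1.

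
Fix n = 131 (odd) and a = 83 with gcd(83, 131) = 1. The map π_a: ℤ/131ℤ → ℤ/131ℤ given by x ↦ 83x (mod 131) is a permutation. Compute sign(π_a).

Trace 87: π^k(87) = [87, 16, 18, 53, 76, 20, 88] for k=0..6.
Decompose π into cycles: lengths [130, 1] (2 cycles, including the fixed point 0).
2 cycles on 131: each ℓ→(−1)^(ℓ−1), product (−1)^129 = -1.
Check: (83/131) = -1 by Zolotarev.

-1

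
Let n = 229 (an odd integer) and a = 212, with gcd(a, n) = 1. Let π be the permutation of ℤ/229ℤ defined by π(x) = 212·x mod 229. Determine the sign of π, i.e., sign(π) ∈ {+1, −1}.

Start at x=176: 176 → 214 → 26 → 16 → 186 → 44 → 168 → … (one orbit).
Decompose π into cycles: lengths [38, 38, 38, 38, 38, 38, 1] (7 cycles, including the fixed point 0).
With 7 cycles on 229 points, sign = (−1)^{229−7} = +1.

+1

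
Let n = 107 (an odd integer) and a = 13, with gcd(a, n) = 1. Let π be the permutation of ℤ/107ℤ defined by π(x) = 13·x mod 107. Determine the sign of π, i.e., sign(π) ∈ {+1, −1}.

Start at x=1: 1 → 13 → 62 → 57 → 99 → 3 → 39 → … (one orbit).
3 cycles of lengths [53, 53, 1].
Σ(ℓ_i−1) = 107−3 = 104; sign = (−1)^104 = +1.
The Jacobi symbol (13|107) = +1 (Zolotarev) agrees.

+1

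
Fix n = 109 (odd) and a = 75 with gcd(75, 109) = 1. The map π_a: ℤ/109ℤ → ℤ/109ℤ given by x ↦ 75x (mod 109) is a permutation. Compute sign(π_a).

Orbit of 45 under x↦75x: [45, 105, 27, 63, 38, 16, 1]… (length divides ord_109(75)).
13 cycles of lengths [9, 9, 9, 9, 9, 9, 9, 9, 9, 9, 9, 9, 1].
13 cycles on 109: each ℓ→(−1)^(ℓ−1), product (−1)^96 = +1.
(75|109)_J = +1 (Zolotarev's lemma cross-check).

+1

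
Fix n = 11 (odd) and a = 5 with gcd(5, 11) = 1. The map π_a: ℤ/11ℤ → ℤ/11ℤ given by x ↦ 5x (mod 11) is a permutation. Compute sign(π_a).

+1

Orbit of 4 under x↦5x: [4, 9, 1, 5, 3]… (length divides ord_11(5)).
The orbit structure of x ↦ 5x mod 11: 3 orbits of sizes [5, 5, 1].
sign(π) = (−1)^{n − #cycles} = (−1)^{11−3} = (−1)^8 = +1.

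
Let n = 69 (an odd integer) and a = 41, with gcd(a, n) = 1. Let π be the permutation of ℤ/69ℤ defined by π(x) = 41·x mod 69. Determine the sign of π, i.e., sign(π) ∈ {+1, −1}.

-1

Start at x=26: 26 → 31 → 29 → 16 → 35 → 55 → 47 → … (one orbit).
Cycle lengths of π_41 on ℤ/69ℤ: [22, 22, 11, 11, 2, 1]; 6 cycles in total.
sign(π) = (−1)^{n − #cycles} = (−1)^{69−6} = (−1)^63 = -1.
Via Zolotarev, sign(π_{41}) = (41|69) = -1.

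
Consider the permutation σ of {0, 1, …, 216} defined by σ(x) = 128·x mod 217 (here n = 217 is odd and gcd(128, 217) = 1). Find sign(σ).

+1

Trace 39: π^k(39) = [39, 1, 128, 109, 64, 163, 32] for k=0..6.
Decompose π into cycles: lengths [15, 15, 15, 15, 15, 15, 15, 15, 15, 15, 15, 15, 5, 5, 5, 5, 5, 5, 3, 3, 1] (21 cycles, including the fixed point 0).
21 cycles on 217: each ℓ→(−1)^(ℓ−1), product (−1)^196 = +1.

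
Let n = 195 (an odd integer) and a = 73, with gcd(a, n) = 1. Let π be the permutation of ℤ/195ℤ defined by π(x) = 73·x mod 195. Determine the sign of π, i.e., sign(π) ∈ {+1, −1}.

+1

Trace 1: π^k(1) = [1, 73, 64, 187] for k=0..3.
Cycle lengths of π_73 on ℤ/195ℤ: [4, 4, 4, 4, 4, 4, 4, 4, 4, 4, 4, 4, 4, 4, 4, 4, 4, 4, 4, 4, 4, 4, 4, 4, 4, 4, 4, 4, 4, 4, 4, 4, 4, 4, 4, 4, 4, 4, 4, 4, 4, 4, 4, 4, 4, 4, 4, 4, 1, 1, 1]; 51 cycles in total.
sign(π) = (−1)^{n − #cycles} = (−1)^{195−51} = (−1)^144 = +1.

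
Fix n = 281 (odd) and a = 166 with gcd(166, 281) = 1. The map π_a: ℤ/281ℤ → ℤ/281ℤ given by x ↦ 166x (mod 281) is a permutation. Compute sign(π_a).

Start at x=161: 161 → 31 → 88 → 277 → 179 → 209 → 131 → … (one orbit).
Cycle lengths of π_166 on ℤ/281ℤ: [280, 1]; 2 cycles in total.
sign(π) = (−1)^{n − #cycles} = (−1)^{281−2} = (−1)^279 = -1.
Check: (166/281) = -1 by Zolotarev.

-1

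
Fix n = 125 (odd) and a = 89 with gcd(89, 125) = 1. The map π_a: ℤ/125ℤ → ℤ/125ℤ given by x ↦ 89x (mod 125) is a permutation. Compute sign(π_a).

Start at x=124: 124 → 36 → 79 → 31 → 9 → 51 → 39 → … (one orbit).
The orbit structure of x ↦ 89x mod 125: 7 orbits of sizes [50, 50, 10, 10, 2, 2, 1].
sign(π) = (−1)^{n − #cycles} = (−1)^{125−7} = (−1)^118 = +1.
The Jacobi symbol (89|125) = +1 (Zolotarev) agrees.

+1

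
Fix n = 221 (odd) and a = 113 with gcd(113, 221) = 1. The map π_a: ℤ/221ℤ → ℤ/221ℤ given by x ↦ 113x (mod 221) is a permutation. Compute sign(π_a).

Start at x=35: 35 → 198 → 53 → 22 → 55 → 27 → 178 → … (one orbit).
Cycle type of π: 48×4 + 16 + 3×4 + 1; total 10 cycles.
221 − 10 = 211 transpositions; sign(π) = (−1)^211 = -1.
(113|221)_J = -1 (Zolotarev's lemma cross-check).

-1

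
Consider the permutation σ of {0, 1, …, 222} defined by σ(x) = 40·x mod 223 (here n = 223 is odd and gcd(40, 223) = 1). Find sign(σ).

-1

Orbit of 1 under x↦40x: [1, 40, 39, 222, 183, 184]… (length divides ord_223(40)).
Cycle lengths of π_40 on ℤ/223ℤ: [6, 6, 6, 6, 6, 6, 6, 6, 6, 6, 6, 6, 6, 6, 6, 6, 6, 6, 6, 6, 6, 6, 6, 6, 6, 6, 6, 6, 6, 6, 6, 6, 6, 6, 6, 6, 6, 1]; 38 cycles in total.
38 cycles on 223: each ℓ→(−1)^(ℓ−1), product (−1)^185 = -1.
Via Zolotarev, sign(π_{40}) = (40|223) = -1.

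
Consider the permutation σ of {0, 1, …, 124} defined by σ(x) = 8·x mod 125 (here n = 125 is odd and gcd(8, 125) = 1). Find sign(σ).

-1

Trace 18: π^k(18) = [18, 19, 27, 91, 103, 74, 92] for k=0..6.
π_8 has 4 disjoint cycles with lengths [100, 20, 4, 1] on {0,…,124}.
4 cycles on 125: each ℓ→(−1)^(ℓ−1), product (−1)^121 = -1.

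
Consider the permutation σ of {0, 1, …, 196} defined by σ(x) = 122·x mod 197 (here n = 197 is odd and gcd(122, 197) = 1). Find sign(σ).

-1

Orbit of 25 under x↦122x: [25, 95, 164, 111, 146, 82, 154]… (length divides ord_197(122)).
2 cycles of lengths [196, 1].
With 2 cycles on 197 points, sign = (−1)^{197−2} = -1.
Check: (122/197) = -1 by Zolotarev.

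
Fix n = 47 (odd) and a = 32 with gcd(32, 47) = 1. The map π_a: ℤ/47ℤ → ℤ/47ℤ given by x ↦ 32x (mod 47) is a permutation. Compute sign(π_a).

Start at x=6: 6 → 4 → 34 → 7 → 36 → 24 → 16 → … (one orbit).
Cycle lengths of π_32 on ℤ/47ℤ: [23, 23, 1]; 3 cycles in total.
Σ(ℓ_i−1) = 47−3 = 44; sign = (−1)^44 = +1.
(32|47)_J = +1 (Zolotarev's lemma cross-check).

+1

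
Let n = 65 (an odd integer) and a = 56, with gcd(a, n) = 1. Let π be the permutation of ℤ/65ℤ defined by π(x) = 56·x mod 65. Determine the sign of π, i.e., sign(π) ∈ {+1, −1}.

+1

Start at x=56: 56 → 16 → 51 → 61 → 36 → 1 → 56 (one orbit).
Cycle lengths of π_56 on ℤ/65ℤ: [6, 6, 6, 6, 6, 6, 6, 6, 6, 6, 1, 1, 1, 1, 1]; 15 cycles in total.
sign(π) = (−1)^{n − #cycles} = (−1)^{65−15} = (−1)^50 = +1.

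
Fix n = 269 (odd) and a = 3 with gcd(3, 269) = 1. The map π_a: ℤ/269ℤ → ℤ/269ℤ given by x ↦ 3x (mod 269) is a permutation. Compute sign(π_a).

Start at x=129: 129 → 118 → 85 → 255 → 227 → 143 → 160 → … (one orbit).
2 cycles of lengths [268, 1].
269 − 2 = 267 transpositions; sign(π) = (−1)^267 = -1.
The Jacobi symbol (3|269) = -1 (Zolotarev) agrees.

-1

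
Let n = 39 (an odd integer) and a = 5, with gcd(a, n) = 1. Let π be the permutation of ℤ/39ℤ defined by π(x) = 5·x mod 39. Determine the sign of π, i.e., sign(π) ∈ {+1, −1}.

+1

Orbit of 1 under x↦5x: [1, 5, 25, 8]… (length divides ord_39(5)).
The orbit structure of x ↦ 5x mod 39: 11 orbits of sizes [4, 4, 4, 4, 4, 4, 4, 4, 4, 2, 1].
n − c = 39 − 11 = 28; sign = (−1)^28 = +1.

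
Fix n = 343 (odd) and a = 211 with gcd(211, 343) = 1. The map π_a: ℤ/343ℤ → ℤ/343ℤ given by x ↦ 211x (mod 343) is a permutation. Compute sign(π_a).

+1

Start at x=246: 246 → 113 → 176 → 92 → 204 → 169 → 330 → … (one orbit).
π_211 has 19 disjoint cycles with lengths [49, 49, 49, 49, 49, 49, 7, 7, 7, 7, 7, 7, 1, 1, 1, 1, 1, 1, 1] on {0,…,342}.
19 cycles on 343: each ℓ→(−1)^(ℓ−1), product (−1)^324 = +1.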